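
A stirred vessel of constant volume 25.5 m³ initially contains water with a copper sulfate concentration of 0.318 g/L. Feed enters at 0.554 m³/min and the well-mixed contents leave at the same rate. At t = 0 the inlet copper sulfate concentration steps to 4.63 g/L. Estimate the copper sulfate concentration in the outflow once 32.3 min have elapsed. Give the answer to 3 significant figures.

2.49 g/L

Mass balance on the solute (V constant): V dC/dt = Q(C_in − C).
So dC/dt = (C_in − C)/τ with τ = V/Q = 25.5/0.554 = 46.029 min.
This is linear first-order; C(t) = C_in + (C₀ − C_in) e^(−t/τ).
C(32.3) = 4.63 + (0.318 − 4.63)·e^(−32.3/46.029) = 4.63 + (-4.3120)·0.49573 = 2.4924 g/L.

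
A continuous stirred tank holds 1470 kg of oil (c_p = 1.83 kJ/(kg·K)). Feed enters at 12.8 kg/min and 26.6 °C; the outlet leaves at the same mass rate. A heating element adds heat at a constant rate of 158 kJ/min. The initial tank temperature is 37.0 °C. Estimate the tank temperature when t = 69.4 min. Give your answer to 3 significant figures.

35.3 °C

First-law balance (no shaft work): M c_p dT/dt = ṁ c_p (T_in − T) + 158.
Rearrange: dT/dt = (T_ss − T)/τ with τ = M/ṁ = 114.84 min and T_ss = T_in + Q̇/(ṁ c_p) = 33.345 °C.
This is linear first-order; T(t) = T_ss + (T₀ − T_ss) e^(−t/τ).
T(69.4) = 33.345 + (3.6548)·e^(−69.4/114.84) = 33.345 + (3.6548)·0.54646 = 35.342 °C.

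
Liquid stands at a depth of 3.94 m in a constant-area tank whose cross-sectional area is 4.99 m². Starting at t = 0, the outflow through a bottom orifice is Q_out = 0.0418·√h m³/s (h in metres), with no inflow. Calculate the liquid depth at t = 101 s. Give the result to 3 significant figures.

2.44 m

A dh/dt = −Q_out = −0.0418 √h.
∫ h^(−1/2) dh = −(0.0418/A) ∫ dt, giving 2√h = 2√h₀ − (0.0418/A) t.
√h = √3.94 − 0.0418·101/(2·4.99) = 1.9849 − 0.42303 = 1.5619.
h = 1.5619² = 2.4396 m.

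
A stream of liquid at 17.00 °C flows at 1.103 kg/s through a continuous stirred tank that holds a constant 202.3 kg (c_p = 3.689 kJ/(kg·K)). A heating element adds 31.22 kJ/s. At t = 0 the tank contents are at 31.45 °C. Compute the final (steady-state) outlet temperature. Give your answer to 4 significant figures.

24.67 °C

Unsteady energy balance on the tank contents: M c_p dT/dt = ṁ c_p (T_in − T) + 31.22.
At steady state dT/dt = 0 ⇒ T_ss = T_in + Q̇/(ṁ c_p) = 17.00 + 31.22/(1.103·3.689) = 24.6727 °C.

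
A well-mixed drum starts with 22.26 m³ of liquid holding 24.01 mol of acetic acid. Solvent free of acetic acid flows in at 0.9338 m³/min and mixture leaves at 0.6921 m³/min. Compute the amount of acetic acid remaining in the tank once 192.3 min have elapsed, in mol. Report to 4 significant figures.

0.9511 mol

Total volume: dV/dt = Q_in − Q_out = 0.241700 m³/min, so V(t) = 22.26 + 0.241700 t and V(192.3) = 68.7389 m³.
Species balance (pure solvent in): dm/dt = −Q_out · m/V(t).
Separate: dm/m = −Q_out dt/V(t) ⇒ ln(m/m₀) = −(Q_out/(Q_in−Q_out)) ln(V/V₀).
m = m₀ (V₀/V)^(Q_out/(Q_in−Q_out)) = 24.01 × (22.26/68.7389)^(2.86347) = 0.951079 mol.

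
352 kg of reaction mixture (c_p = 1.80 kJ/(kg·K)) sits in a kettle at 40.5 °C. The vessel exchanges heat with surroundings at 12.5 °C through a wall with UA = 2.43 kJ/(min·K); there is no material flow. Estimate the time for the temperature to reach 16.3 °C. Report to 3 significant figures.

Lumped-capacitance energy balance: M c_p dT/dt = UA(T_amb − T).
τ = M c_p/UA = 260.74 min; T_ss = T_amb = 12.500 °C.
T(t) = T_ss + (T₀ − T_ss)e^(−t/τ); set T = 16.3:
t = −τ ln[(T − T_ss)/(T₀ − T_ss)] = −260.74 · ln(0.13571) = 520.75 min.

521 min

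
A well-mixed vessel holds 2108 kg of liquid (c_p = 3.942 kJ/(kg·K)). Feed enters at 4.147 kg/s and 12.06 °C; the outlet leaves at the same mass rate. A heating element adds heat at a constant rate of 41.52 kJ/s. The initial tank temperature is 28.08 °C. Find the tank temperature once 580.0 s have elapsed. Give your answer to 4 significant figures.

18.91 °C

M c_p dT/dt = ṁ c_p (T_in − T) + Q̇.
Rearrange: dT/dt = (T_ss − T)/τ with τ = M/ṁ = 508.319 s and T_ss = T_in + Q̇/(ṁ c_p) = 14.5998 °C.
T approaches T_ss exponentially: T(t) = T_ss + (T₀ − T_ss) e^(−t/τ).
T(580.0) = 14.5998 + (13.4802)·e^(−580.0/508.319) = 14.5998 + (13.4802)·0.319495 = 18.9067 °C.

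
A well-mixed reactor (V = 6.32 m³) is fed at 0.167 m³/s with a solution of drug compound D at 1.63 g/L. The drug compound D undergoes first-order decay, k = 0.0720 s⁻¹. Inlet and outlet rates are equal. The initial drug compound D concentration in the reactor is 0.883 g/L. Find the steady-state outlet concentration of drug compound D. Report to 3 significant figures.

0.438 g/L

Species balance: V dC/dt = Q C_in − Q C − k V C.
Steady state (dC/dt = 0): C_ss = Q C_in/(Q + kV) = C_in/(1 + kV/Q).
C_ss = 0.167·1.63/(0.167 + 0.0720·6.32) = 0.27221/0.62204 = 0.43761 g/L.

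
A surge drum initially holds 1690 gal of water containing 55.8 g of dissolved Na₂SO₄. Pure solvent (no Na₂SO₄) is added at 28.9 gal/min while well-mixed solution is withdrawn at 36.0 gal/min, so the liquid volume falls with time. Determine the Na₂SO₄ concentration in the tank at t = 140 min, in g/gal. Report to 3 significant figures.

0.000892 g/gal

Total volume: dV/dt = Q_in − Q_out = -7.1000 gal/min, so V(t) = 1690 − 7.1000 t and V(140) = 696.00 gal.
Solute balance: dm/dt = 0 − Q_out C = −Q_out m/V(t).
dm/m = −Q_out dt/(V₀ − 7.1000 t); integrating gives ln(m/m₀) = −(Q_out/(Q_in−Q_out)) ln(V/V₀).
m = m₀ (V₀/V)^(Q_out/(Q_in−Q_out)) = 55.8 × (1690/696.00)^(-5.0704) = 0.62103 g.
C = m/V = 0.62103/696.00 = 0.00089229 g/gal.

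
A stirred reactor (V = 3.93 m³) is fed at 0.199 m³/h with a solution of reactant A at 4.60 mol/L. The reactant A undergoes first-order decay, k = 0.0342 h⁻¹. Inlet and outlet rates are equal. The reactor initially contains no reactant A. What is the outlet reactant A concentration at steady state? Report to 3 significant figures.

Accumulation = in − out − consumed: V dC/dt = Q C_in − Q C − k V C.
Steady state (dC/dt = 0): C_ss = Q C_in/(Q + kV) = C_in/(1 + kV/Q).
C_ss = 0.199·4.60/(0.199 + 0.0342·3.93) = 0.91540/0.33341 = 2.7456 mol/L.

2.75 mol/L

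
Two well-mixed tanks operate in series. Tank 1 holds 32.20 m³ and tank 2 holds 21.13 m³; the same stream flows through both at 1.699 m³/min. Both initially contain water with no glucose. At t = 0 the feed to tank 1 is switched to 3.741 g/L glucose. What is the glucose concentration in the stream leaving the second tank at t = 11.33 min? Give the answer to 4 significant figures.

0.6273 g/L

Time constants: τᵢ = Vᵢ/Q for each well-mixed tank.
τ₁ = 32.20/1.699 = 18.9523 min; τ₂ = 21.13/1.699 = 12.4367 min.
Solving the cascade with C₁(0)=C₂(0)=0 gives C₂(t) = C_in[1 − (τ₁ e^(−t/τ₁) − τ₂ e^(−t/τ₂))/(τ₁ − τ₂)].
At t = 11.33: e^(−t/τ₁) = 0.550012, e^(−t/τ₂) = 0.402117.
C₂ = 3.741·[1 − (18.9523·0.550012 − 12.4367·0.402117)/(6.51560)] = 3.741·0.167693 = 0.627341 g/L.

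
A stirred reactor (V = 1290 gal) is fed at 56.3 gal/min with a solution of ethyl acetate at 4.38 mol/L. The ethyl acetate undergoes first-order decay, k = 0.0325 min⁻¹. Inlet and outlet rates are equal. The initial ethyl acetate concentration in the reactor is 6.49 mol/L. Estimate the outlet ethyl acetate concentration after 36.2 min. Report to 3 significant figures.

2.76 mol/L

Accumulation = in − out − consumed: V dC/dt = Q C_in − Q C − k V C.
This is linear with rate a = Q/V + k = 0.076143 min⁻¹.
C_ss = Q C_in/(Q + kV) = 2.5105 mol/L; C(t) = C_ss + (C₀ − C_ss) e^(−a t).
C(36.2) = 2.5105 + (3.9795)·e^(−0.076143·36.2) = 2.5105 + (3.9795)·0.063521 = 2.7633 mol/L.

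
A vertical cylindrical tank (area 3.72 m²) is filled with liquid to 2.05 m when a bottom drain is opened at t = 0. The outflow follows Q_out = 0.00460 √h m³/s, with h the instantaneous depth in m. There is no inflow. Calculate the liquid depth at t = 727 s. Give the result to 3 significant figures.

Unsteady balance on liquid volume: A dh/dt = −0.00460 √h.
∫ h^(−1/2) dh = −(0.00460/A) ∫ dt, giving 2√h = 2√h₀ − (0.00460/A) t.
√h = √2.05 − 0.00460·727/(2·3.72) = 1.4318 − 0.44949 = 0.98229.
h = 0.98229² = 0.96490 m.

0.965 m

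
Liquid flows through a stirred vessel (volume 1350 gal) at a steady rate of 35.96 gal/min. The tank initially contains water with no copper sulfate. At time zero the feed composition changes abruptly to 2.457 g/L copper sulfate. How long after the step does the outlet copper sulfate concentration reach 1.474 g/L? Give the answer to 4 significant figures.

34.39 min

Transient balance on the dissolved component: V dC/dt = Q(C_in − C), so τ = V/Q = 37.5417 min.
C(t) = C_in + (C₀ − C_in) e^(−t/τ). Set C = 1.474 and solve for t:
e^(−t/τ) = (C − C_in)/(C₀ − C_in) = (1.474 − 2.457)/(0 − 2.457) = 0.400081
t = −τ ln(…) = 37.5417 × 0.916087 = 34.3915 min.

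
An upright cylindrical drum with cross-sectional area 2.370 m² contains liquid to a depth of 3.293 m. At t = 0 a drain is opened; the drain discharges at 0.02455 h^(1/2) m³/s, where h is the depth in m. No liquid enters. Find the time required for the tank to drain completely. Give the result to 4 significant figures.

With no inflow, A dh/dt = −0.02455 √h.
Separate and integrate: 2(√h − √h₀) = −(0.02455/A) t.
Set h = 0: 2√h₀ = (0.02455/A) t_empty ⇒ t_empty = 2A√h₀/0.02455.
t_empty = 2·2.370·√3.293/0.02455 = 4.74000·1.81466/0.02455 = 350.367 s.

350.4 s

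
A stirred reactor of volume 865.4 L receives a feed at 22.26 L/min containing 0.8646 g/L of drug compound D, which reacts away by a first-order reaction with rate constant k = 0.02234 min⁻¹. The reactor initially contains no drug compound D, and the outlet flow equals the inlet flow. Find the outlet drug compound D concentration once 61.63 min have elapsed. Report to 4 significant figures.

0.4388 g/L

V dC/dt = Q(C_in − C) − k V C.
dC/dt = (Q/V) C_in − (Q/V + k) C; effective rate a = Q/V + k = 0.0257222 + 0.02234 = 0.0480622 min⁻¹.
C_ss = Q C_in/(Q + kV) = 0.462722 g/L; C(t) = C_ss + (C₀ − C_ss) e^(−a t).
C(61.63) = 0.462722 + (-0.462722)·e^(−0.0480622·61.63) = 0.462722 + (-0.462722)·0.0517116 = 0.438794 g/L.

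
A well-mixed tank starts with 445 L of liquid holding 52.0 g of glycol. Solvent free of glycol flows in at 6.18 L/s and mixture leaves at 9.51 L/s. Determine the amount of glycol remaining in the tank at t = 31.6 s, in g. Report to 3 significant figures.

Let m(t) be the amount of glycol. Volume: V(t) = V₀ + (Q_in − Q_out) t = 445 − 3.3300 t; V(31.6) = 339.77 L.
No glycol enters, so dm/dt = −Q_out · (m/V).
dm/m = −Q_out dt/(V₀ − 3.3300 t); integrating gives ln(m/m₀) = −(Q_out/(Q_in−Q_out)) ln(V/V₀).
m = m₀ (V₀/V)^(Q_out/(Q_in−Q_out)) = 52.0 × (445/339.77)^(-2.8559) = 24.064 g.

24.1 g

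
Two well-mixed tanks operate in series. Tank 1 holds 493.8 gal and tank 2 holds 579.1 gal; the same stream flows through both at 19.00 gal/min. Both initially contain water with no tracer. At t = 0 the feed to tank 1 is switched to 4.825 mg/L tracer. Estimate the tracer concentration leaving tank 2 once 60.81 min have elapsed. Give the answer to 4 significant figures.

Species balance on tank i: dCᵢ/dt = (Cᵢ₋₁ − Cᵢ)/τᵢ with τᵢ = Vᵢ/Q.
τ₁ = 493.8/19.00 = 25.9895 min; τ₂ = 579.1/19.00 = 30.4789 min.
Solving the cascade with C₁(0)=C₂(0)=0 gives C₂(t) = C_in[1 − (τ₁ e^(−t/τ₁) − τ₂ e^(−t/τ₂))/(τ₁ − τ₂)].
At t = 60.81: e^(−t/τ₁) = 0.0963475, e^(−t/τ₂) = 0.135994.
C₂ = 4.825·[1 − (25.9895·0.0963475 − 30.4789·0.135994)/(-4.48947)] = 4.825·0.634496 = 3.06144 mg/L.

3.061 mg/L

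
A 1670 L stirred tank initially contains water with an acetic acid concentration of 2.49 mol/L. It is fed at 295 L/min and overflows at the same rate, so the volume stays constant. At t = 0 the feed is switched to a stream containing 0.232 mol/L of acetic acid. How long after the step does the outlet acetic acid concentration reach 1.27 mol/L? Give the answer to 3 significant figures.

Species balance: V dC/dt = Q(C_in − C) ⇒ τ = V/Q = 5.6610 min.
C(t) = C_in + (C₀ − C_in) e^(−t/τ). Set C = 1.27 and solve for t:
e^(−t/τ) = (C − C_in)/(C₀ − C_in) = (1.27 − 0.232)/(2.49 − 0.232) = 0.45970
t = −τ ln(…) = 5.6610 × 0.77718 = 4.3996 min.

4.40 min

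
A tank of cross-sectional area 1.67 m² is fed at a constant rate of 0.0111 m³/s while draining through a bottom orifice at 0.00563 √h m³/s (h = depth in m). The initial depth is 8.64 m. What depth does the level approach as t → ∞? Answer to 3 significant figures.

3.89 m

Unsteady balance on liquid volume: A dh/dt = Q_in − 0.00563 √h. At steady state dh/dt = 0:
Q_in = 0.00563 √h_ss ⇒ √h_ss = 0.0111/0.00563 = 1.9716.
h_ss = 1.9716² = 3.8871 m. (Since h₀ = 8.64 m > h_ss, the level will fall toward this value.)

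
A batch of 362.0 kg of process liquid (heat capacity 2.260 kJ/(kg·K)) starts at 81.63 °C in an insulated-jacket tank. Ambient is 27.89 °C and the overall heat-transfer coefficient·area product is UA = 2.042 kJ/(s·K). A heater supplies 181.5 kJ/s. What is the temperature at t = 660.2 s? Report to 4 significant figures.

110.0 °C

Lumped-capacitance energy balance: M c_p dT/dt = UA(T_amb − T) + Q̇.
dT/dt = (T_ss − T)/τ with T_ss = T_amb + Q̇/UA = 27.89 + 181.5/2.042 = 116.773 °C, τ = M c_p/UA = 362.0·2.260/2.042 = 400.646 s.
T approaches T_ss exponentially: T(t) = T_ss + (T₀ − T_ss) e^(−t/τ).
T(660.2) = 116.773 + (-35.1434)·0.192466 = 110.010 °C.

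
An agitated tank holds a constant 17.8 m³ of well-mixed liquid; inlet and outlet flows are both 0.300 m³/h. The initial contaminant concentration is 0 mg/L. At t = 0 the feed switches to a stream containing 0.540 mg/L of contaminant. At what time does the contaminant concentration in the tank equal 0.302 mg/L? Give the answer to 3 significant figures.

Species balance on the tank: V dC/dt = Q(C_in − C), so τ = V/Q = 59.333 h.
C(t) = C_in + (C₀ − C_in) e^(−t/τ). Set C = 0.302 and solve for t:
e^(−t/τ) = (C − C_in)/(C₀ − C_in) = (0.302 − 0.540)/(0 − 0.540) = 0.44074
t = −τ ln(…) = 59.333 × 0.81930 = 48.612 h.

48.6 h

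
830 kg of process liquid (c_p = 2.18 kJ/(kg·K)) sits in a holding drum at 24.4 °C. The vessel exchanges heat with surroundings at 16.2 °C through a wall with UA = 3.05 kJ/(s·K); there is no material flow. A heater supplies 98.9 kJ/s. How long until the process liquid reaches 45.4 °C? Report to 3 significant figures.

Energy balance: M c_p dT/dt = −UA(T − T_amb) + Q̇.
τ = M c_p/UA = 593.25 s; T_ss = T_amb + Q̇/UA = 16.2 + 98.9/3.05 = 48.626 °C.
T(t) = T_ss + (T₀ − T_ss)e^(−t/τ); set T = 45.4:
t = −τ ln[(T − T_ss)/(T₀ − T_ss)] = −593.25 · ln(0.13317) = 1196.1 s.

1200 s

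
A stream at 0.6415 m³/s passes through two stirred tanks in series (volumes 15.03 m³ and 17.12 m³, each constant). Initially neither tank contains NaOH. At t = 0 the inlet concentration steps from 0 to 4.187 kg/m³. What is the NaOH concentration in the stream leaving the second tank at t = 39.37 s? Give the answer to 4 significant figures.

Species balance on tank i: dCᵢ/dt = (Cᵢ₋₁ − Cᵢ)/τᵢ with τᵢ = Vᵢ/Q.
τ₁ = 15.03/0.6415 = 23.4295 s; τ₂ = 17.12/0.6415 = 26.6875 s.
Tank 1: C₁ = C_in(1 − e^(−t/τ₁)). Tank 2 (τ₁ ≠ τ₂): C₂ = C_in[1 − (τ₁ e^(−t/τ₁) − τ₂ e^(−t/τ₂))/(τ₁ − τ₂)].
At t = 39.37: e^(−t/τ₁) = 0.186306, e^(−t/τ₂) = 0.228727.
C₂ = 4.187·[1 − (23.4295·0.186306 − 26.6875·0.228727)/(-3.25799)] = 4.187·0.466208 = 1.95201 kg/m³.

1.952 kg/m³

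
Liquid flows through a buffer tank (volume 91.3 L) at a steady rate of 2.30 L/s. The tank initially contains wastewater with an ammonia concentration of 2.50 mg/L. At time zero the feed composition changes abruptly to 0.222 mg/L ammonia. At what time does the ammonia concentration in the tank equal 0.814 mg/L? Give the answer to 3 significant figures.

53.5 s

Species balance: V dC/dt = Q(C_in − C) ⇒ τ = V/Q = 39.696 s.
C(t) = C_in + (C₀ − C_in) e^(−t/τ). Set C = 0.814 and solve for t:
e^(−t/τ) = (C − C_in)/(C₀ − C_in) = (0.814 − 0.222)/(2.50 − 0.222) = 0.25988
t = −τ ln(…) = 39.696 × 1.3475 = 53.492 s.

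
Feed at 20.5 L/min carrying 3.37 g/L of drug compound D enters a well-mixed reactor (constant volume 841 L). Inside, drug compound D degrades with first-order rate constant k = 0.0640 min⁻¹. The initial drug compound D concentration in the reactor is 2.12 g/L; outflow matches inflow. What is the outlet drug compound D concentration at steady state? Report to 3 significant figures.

0.930 g/L

Species balance: V dC/dt = Q C_in − Q C − k V C.
At steady state: 0 = Q C_in − (Q + kV) C_ss, so C_ss = Q C_in/(Q + kV).
C_ss = 20.5·3.37/(20.5 + 0.0640·841) = 69.085/74.324 = 0.92951 g/L.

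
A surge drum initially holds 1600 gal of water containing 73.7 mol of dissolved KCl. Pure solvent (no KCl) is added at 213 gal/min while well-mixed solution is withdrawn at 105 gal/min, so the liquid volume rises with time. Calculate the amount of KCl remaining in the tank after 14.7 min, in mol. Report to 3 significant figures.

Let m(t) be the amount of KCl. Volume: V(t) = V₀ + (Q_in − Q_out) t = 1600 + 108.00 t; V(14.7) = 3187.6 gal.
Solute balance: dm/dt = 0 − Q_out C = −Q_out m/V(t).
dm/m = −Q_out dt/(V₀ + 108.00 t); integrating gives ln(m/m₀) = −(Q_out/(Q_in−Q_out)) ln(V/V₀).
m = m₀ (V₀/V)^(Q_out/(Q_in−Q_out)) = 73.7 × (1600/3187.6)^(0.97222) = 37.708 mol.

37.7 mol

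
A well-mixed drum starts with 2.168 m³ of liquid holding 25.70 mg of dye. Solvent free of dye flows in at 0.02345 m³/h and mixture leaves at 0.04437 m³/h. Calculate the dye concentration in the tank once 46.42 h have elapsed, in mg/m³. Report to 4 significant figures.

6.091 mg/m³

Total volume: dV/dt = Q_in − Q_out = -0.0209200 m³/h, so V(t) = 2.168 − 0.0209200 t and V(46.42) = 1.19689 m³.
Species balance (pure solvent in): dm/dt = −Q_out · m/V(t).
dm/m = −Q_out dt/(V₀ − 0.0209200 t); integrating gives ln(m/m₀) = −(Q_out/(Q_in−Q_out)) ln(V/V₀).
m = m₀ (V₀/V)^(Q_out/(Q_in−Q_out)) = 25.70 × (2.168/1.19689)^(-2.12094) = 7.28993 mg.
C = m/V = 7.28993/1.19689 = 6.09071 mg/m³.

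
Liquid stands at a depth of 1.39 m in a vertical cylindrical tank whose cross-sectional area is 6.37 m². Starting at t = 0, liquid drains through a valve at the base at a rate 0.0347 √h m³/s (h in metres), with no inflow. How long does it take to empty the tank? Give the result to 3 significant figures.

A dh/dt = −Q_out = −0.0347 √h.
This is separable: 2 d(√h)/dt = −0.0347/A, so √h = √h₀ − (0.0347/(2A)) t.
Set h = 0: 2√h₀ = (0.0347/A) t_empty ⇒ t_empty = 2A√h₀/0.0347.
t_empty = 2·6.37·√1.39/0.0347 = 12.740·1.1790/0.0347 = 432.86 s.

433 s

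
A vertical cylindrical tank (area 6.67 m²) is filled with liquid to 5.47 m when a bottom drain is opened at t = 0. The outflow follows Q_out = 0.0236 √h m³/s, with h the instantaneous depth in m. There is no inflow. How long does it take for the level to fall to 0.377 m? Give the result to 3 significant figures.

With no inflow, A dh/dt = −0.0236 √h.
∫ h^(−1/2) dh = −(0.0236/A) ∫ dt, giving 2√h = 2√h₀ − (0.0236/A) t.
t = 2A(√h₀ − √h)/0.0236 = 2·6.67·(√5.47 − √0.377)/0.0236
  = 13.340 × (2.3388 − 0.61400) / 0.0236 = 974.95 s.

975 s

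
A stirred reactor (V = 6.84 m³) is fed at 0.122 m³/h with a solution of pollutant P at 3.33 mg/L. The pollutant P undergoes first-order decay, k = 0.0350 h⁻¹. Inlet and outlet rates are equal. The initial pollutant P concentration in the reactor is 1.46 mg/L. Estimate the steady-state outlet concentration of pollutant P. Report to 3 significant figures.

V dC/dt = Q(C_in − C) − k V C.
At steady state: 0 = Q C_in − (Q + kV) C_ss, so C_ss = Q C_in/(Q + kV).
C_ss = 0.122·3.33/(0.122 + 0.0350·6.84) = 0.40626/0.36140 = 1.1241 mg/L.

1.12 mg/L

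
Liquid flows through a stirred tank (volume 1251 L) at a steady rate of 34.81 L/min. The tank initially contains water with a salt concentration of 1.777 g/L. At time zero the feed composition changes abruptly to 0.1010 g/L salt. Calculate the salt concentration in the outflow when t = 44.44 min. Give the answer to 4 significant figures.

0.5877 g/L

Mass balance on the solute (V constant): V dC/dt = Q(C_in − C).
So dC/dt = (C_in − C)/τ with τ = V/Q = 1251/34.81 = 35.9379 min.
Solution: C(t) = C_in + (C₀ − C_in) e^(−t/τ).
C(44.44) = 0.1010 + (1.777 − 0.1010)·e^(−44.44/35.9379) = 0.1010 + (1.67600)·0.290377 = 0.587672 g/L.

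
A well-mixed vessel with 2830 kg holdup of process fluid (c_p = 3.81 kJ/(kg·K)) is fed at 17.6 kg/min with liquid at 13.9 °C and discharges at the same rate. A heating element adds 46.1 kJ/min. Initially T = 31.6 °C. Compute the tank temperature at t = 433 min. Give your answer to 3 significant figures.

First-law balance (no shaft work): M c_p dT/dt = ṁ c_p (T_in − T) + 46.1.
Rearrange: dT/dt = (T_ss − T)/τ with τ = M/ṁ = 160.80 min and T_ss = T_in + Q̇/(ṁ c_p) = 14.587 °C.
T approaches T_ss exponentially: T(t) = T_ss + (T₀ − T_ss) e^(−t/τ).
T(433) = 14.587 + (17.013)·e^(−433/160.80) = 14.587 + (17.013)·0.067687 = 15.739 °C.

15.7 °C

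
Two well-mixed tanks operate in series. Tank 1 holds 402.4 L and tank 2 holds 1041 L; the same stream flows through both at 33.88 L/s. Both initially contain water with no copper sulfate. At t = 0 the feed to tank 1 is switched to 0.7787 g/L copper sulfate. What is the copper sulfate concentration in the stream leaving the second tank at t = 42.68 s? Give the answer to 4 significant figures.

0.4757 g/L

Each tank obeys Vᵢ dCᵢ/dt = Q(Cᵢ₋₁ − Cᵢ), so τᵢ = Vᵢ/Q.
τ₁ = 402.4/33.88 = 11.8772 s; τ₂ = 1041/33.88 = 30.7261 s.
Solving the cascade with C₁(0)=C₂(0)=0 gives C₂(t) = C_in[1 − (τ₁ e^(−t/τ₁) − τ₂ e^(−t/τ₂))/(τ₁ − τ₂)].
At t = 42.68: e^(−t/τ₁) = 0.0275037, e^(−t/τ₂) = 0.249313.
C₂ = 0.7787·[1 − (11.8772·0.0275037 − 30.7261·0.249313)/(-18.8489)] = 0.7787·0.610919 = 0.475723 g/L.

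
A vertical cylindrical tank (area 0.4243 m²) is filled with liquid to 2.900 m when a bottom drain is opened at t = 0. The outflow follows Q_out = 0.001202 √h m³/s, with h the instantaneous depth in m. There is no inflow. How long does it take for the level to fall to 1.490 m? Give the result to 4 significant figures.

A dh/dt = −Q_out = −0.001202 √h.
∫ h^(−1/2) dh = −(0.001202/A) ∫ dt, giving 2√h = 2√h₀ − (0.001202/A) t.
t = 2A(√h₀ − √h)/0.001202 = 2·0.4243·(√2.900 − √1.490)/0.001202
  = 0.848600 × (1.70294 − 1.22066) / 0.001202 = 340.487 s.

340.5 s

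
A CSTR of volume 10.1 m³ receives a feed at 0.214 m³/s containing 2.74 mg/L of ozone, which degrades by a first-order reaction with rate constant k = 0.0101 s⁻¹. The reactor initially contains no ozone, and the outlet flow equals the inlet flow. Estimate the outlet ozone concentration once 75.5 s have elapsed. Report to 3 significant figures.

Accumulation = in − out − consumed: V dC/dt = Q C_in − Q C − k V C.
This is linear with rate a = Q/V + k = 0.031288 s⁻¹.
C_ss = Q C_in/(Q + kV) = 1.8555 mg/L; C(t) = C_ss + (C₀ − C_ss) e^(−a t).
C(75.5) = 1.8555 + (-1.8555)·e^(−0.031288·75.5) = 1.8555 + (-1.8555)·0.094208 = 1.6807 mg/L.

1.68 mg/L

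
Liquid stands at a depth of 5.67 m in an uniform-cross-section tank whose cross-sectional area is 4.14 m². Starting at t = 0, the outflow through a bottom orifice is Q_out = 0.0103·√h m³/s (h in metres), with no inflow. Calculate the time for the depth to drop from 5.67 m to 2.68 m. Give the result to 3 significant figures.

A dh/dt = −Q_out = −0.0103 √h.
Separate and integrate: 2(√h − √h₀) = −(0.0103/A) t.
t = 2A(√h₀ − √h)/0.0103 = 2·4.14·(√5.67 − √2.68)/0.0103
  = 8.2800 × (2.3812 − 1.6371) / 0.0103 = 598.17 s.

598 s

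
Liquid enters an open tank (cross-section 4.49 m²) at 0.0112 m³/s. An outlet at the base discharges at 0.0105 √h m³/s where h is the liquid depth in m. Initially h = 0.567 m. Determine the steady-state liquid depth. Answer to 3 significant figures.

1.14 m

Volume balance on the tank: A dh/dt = Q_in − 0.0105 √h. At steady state dh/dt = 0:
Q_in = 0.0105 √h_ss ⇒ √h_ss = 0.0112/0.0105 = 1.0667.
h_ss = 1.0667² = 1.1378 m. (Since h₀ = 0.567 m < h_ss, the level will rise toward this value.)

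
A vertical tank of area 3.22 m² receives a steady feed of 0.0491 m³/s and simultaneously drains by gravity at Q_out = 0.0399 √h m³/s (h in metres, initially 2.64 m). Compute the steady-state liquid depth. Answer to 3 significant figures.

A dh/dt = Q_in − 0.0399 √h. Steady state requires inflow = outflow:
Q_in = 0.0399 √h_ss ⇒ √h_ss = 0.0491/0.0399 = 1.2306.
h_ss = 1.2306² = 1.5143 m. (Since h₀ = 2.64 m > h_ss, the level will fall toward this value.)

1.51 m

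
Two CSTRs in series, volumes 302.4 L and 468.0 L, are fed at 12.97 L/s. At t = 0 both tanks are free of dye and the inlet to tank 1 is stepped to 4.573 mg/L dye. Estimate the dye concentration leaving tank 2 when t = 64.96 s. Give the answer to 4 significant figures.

Time constants: τᵢ = Vᵢ/Q for each well-mixed tank.
τ₁ = 302.4/12.97 = 23.3153 s; τ₂ = 468.0/12.97 = 36.0833 s.
Tank 1: C₁ = C_in(1 − e^(−t/τ₁)). Tank 2 (τ₁ ≠ τ₂): C₂ = C_in[1 − (τ₁ e^(−t/τ₁) − τ₂ e^(−t/τ₂))/(τ₁ − τ₂)].
At t = 64.96: e^(−t/τ₁) = 0.0616583, e^(−t/τ₂) = 0.165253.
C₂ = 4.573·[1 − (23.3153·0.0616583 − 36.0833·0.165253)/(-12.7679)] = 4.573·0.645575 = 2.95222 mg/L.

2.952 mg/L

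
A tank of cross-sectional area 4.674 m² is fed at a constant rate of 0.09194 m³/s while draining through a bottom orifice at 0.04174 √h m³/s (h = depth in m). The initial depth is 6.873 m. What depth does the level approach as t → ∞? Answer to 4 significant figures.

4.852 m

Accumulation of liquid (constant cross-section A): A dh/dt = Q_in − 0.04174 √h. At steady state dh/dt = 0:
Q_in = 0.04174 √h_ss ⇒ √h_ss = 0.09194/0.04174 = 2.20268.
h_ss = 2.20268² = 4.85181 m. (Since h₀ = 6.873 m > h_ss, the level will fall toward this value.)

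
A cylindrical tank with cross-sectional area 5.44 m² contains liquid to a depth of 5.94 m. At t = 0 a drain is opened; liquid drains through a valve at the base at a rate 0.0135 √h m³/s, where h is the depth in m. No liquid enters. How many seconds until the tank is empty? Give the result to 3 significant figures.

1960 s

With no inflow, A dh/dt = −0.0135 √h.
Separate and integrate: 2(√h − √h₀) = −(0.0135/A) t.
Set h = 0: 2√h₀ = (0.0135/A) t_empty ⇒ t_empty = 2A√h₀/0.0135.
t_empty = 2·5.44·√5.94/0.0135 = 10.880·2.4372/0.0135 = 1964.2 s.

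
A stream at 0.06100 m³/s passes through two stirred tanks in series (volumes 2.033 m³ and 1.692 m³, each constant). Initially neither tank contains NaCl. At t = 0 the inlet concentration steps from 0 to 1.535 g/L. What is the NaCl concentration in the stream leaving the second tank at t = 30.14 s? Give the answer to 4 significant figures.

0.3999 g/L

Each tank obeys Vᵢ dCᵢ/dt = Q(Cᵢ₋₁ − Cᵢ), so τᵢ = Vᵢ/Q.
τ₁ = 2.033/0.06100 = 33.3279 s; τ₂ = 1.692/0.06100 = 27.7377 s.
Tank 1: C₁ = C_in(1 − e^(−t/τ₁)). Tank 2 (τ₁ ≠ τ₂): C₂ = C_in[1 − (τ₁ e^(−t/τ₁) − τ₂ e^(−t/τ₂))/(τ₁ − τ₂)].
At t = 30.14: e^(−t/τ₁) = 0.404806, e^(−t/τ₂) = 0.337359.
C₂ = 1.535·[1 − (33.3279·0.404806 − 27.7377·0.337359)/(5.59016)] = 1.535·0.260533 = 0.399918 g/L.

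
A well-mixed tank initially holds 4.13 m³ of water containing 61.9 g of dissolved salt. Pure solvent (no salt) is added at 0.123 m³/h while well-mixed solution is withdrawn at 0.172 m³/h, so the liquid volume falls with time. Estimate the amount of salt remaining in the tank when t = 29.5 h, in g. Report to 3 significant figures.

13.6 g

Total volume: dV/dt = Q_in − Q_out = -0.049000 m³/h, so V(t) = 4.13 − 0.049000 t and V(29.5) = 2.6845 m³.
Solute balance: dm/dt = 0 − Q_out C = −Q_out m/V(t).
dm/m = −Q_out dt/(V₀ − 0.049000 t); integrating gives ln(m/m₀) = −(Q_out/(Q_in−Q_out)) ln(V/V₀).
m = m₀ (V₀/V)^(Q_out/(Q_in−Q_out)) = 61.9 × (4.13/2.6845)^(-3.5102) = 13.645 g.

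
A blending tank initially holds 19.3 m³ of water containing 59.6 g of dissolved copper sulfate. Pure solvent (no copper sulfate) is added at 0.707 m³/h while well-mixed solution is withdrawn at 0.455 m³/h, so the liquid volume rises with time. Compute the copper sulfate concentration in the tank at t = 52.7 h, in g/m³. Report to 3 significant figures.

Let m(t) be the amount of copper sulfate. Volume: V(t) = V₀ + (Q_in − Q_out) t = 19.3 + 0.25200 t; V(52.7) = 32.580 m³.
Solute balance: dm/dt = 0 − Q_out C = −Q_out m/V(t).
Separate: dm/m = −Q_out dt/V(t) ⇒ ln(m/m₀) = −(Q_out/(Q_in−Q_out)) ln(V/V₀).
m = m₀ (V₀/V)^(Q_out/(Q_in−Q_out)) = 59.6 × (19.3/32.580)^(1.8056) = 23.156 g.
C = m/V = 23.156/32.580 = 0.71074 g/m³.

0.711 g/m³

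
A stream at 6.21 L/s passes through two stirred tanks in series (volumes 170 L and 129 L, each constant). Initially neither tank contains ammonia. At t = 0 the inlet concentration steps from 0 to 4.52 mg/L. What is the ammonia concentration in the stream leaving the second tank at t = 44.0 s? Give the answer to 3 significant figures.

2.47 mg/L

Each tank obeys Vᵢ dCᵢ/dt = Q(Cᵢ₋₁ − Cᵢ), so τᵢ = Vᵢ/Q.
τ₁ = 170/6.21 = 27.375 s; τ₂ = 129/6.21 = 20.773 s.
Tank 1: C₁ = C_in(1 − e^(−t/τ₁)). Tank 2 (τ₁ ≠ τ₂): C₂ = C_in[1 − (τ₁ e^(−t/τ₁) − τ₂ e^(−t/τ₂))/(τ₁ − τ₂)].
At t = 44.0: e^(−t/τ₁) = 0.20043, e^(−t/τ₂) = 0.12026.
C₂ = 4.52·[1 − (27.375·0.20043 − 20.773·0.12026)/(6.6023)] = 4.52·0.54732 = 2.4739 mg/L.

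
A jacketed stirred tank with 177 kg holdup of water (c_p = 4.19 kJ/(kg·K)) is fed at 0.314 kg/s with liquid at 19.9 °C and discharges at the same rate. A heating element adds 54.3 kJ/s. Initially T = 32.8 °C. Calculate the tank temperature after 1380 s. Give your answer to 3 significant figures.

Energy balance: M c_p dT/dt = ṁ c_p (T_in − T) + 54.3.
Rearrange: dT/dt = (T_ss − T)/τ with τ = M/ṁ = 563.69 s and T_ss = T_in + Q̇/(ṁ c_p) = 61.172 °C.
Integrating: T(t) = T_ss + (T₀ − T_ss) e^(−t/τ).
T(1380) = 61.172 + (-28.372)·e^(−1380/563.69) = 61.172 + (-28.372)·0.086455 = 58.719 °C.

58.7 °C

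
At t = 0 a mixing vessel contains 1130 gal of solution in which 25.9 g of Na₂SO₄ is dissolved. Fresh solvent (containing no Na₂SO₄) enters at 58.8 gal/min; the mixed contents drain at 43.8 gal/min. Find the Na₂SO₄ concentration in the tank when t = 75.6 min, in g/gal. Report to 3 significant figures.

Total volume: dV/dt = Q_in − Q_out = 15.000 gal/min, so V(t) = 1130 + 15.000 t and V(75.6) = 2264.0 gal.
Solute balance: dm/dt = 0 − Q_out C = −Q_out m/V(t).
dm/m = −Q_out dt/(V₀ + 15.000 t); integrating gives ln(m/m₀) = −(Q_out/(Q_in−Q_out)) ln(V/V₀).
m = m₀ (V₀/V)^(Q_out/(Q_in−Q_out)) = 25.9 × (1130/2264.0)^(2.9200) = 3.4045 g.
C = m/V = 3.4045/2264.0 = 0.0015037 g/gal.

0.00150 g/gal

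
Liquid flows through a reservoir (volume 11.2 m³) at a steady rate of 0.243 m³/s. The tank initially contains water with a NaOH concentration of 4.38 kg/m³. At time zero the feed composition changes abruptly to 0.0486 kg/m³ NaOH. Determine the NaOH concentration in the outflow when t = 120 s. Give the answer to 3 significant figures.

Unsteady species balance (constant V, well mixed): V dC/dt = Q(C_in − C).
Rewrite as dC/dt + C/τ = C_in/τ, τ = V/Q = 46.091 s.
This is linear first-order; C(t) = C_in + (C₀ − C_in) e^(−t/τ).
C(120) = 0.0486 + (4.38 − 0.0486)·e^(−120/46.091) = 0.0486 + (4.3314)·0.074009 = 0.36916 kg/m³.

0.369 kg/m³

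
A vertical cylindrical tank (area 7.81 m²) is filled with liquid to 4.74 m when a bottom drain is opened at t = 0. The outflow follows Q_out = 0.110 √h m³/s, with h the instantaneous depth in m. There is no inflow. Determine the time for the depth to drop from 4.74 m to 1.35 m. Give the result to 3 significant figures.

144 s

With no inflow, A dh/dt = −0.110 √h.
∫ h^(−1/2) dh = −(0.110/A) ∫ dt, giving 2√h = 2√h₀ − (0.110/A) t.
t = 2A(√h₀ − √h)/0.110 = 2·7.81·(√4.74 − √1.35)/0.110
  = 15.620 × (2.1772 − 1.1619) / 0.110 = 144.17 s.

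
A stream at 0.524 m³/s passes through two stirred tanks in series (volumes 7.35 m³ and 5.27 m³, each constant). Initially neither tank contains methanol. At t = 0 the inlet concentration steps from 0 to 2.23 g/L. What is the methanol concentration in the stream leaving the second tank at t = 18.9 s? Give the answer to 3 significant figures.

1.04 g/L

Species balance on tank i: dCᵢ/dt = (Cᵢ₋₁ − Cᵢ)/τᵢ with τᵢ = Vᵢ/Q.
τ₁ = 7.35/0.524 = 14.027 s; τ₂ = 5.27/0.524 = 10.057 s.
Solving the cascade with C₁(0)=C₂(0)=0 gives C₂(t) = C_in[1 − (τ₁ e^(−t/τ₁) − τ₂ e^(−t/τ₂))/(τ₁ − τ₂)].
At t = 18.9: e^(−t/τ₁) = 0.25991, e^(−t/τ₂) = 0.15271.
C₂ = 2.23·[1 − (14.027·0.25991 − 10.057·0.15271)/(3.9695)] = 2.23·0.46848 = 1.0447 g/L.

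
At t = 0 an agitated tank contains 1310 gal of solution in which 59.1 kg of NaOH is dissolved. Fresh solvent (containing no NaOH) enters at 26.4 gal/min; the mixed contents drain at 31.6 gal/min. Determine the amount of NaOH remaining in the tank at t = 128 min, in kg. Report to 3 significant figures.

Let m(t) be the amount of NaOH. Volume: V(t) = V₀ + (Q_in − Q_out) t = 1310 − 5.2000 t; V(128) = 644.40 gal.
Solute balance: dm/dt = 0 − Q_out C = −Q_out m/V(t).
Separate: dm/m = −Q_out dt/V(t) ⇒ ln(m/m₀) = −(Q_out/(Q_in−Q_out)) ln(V/V₀).
m = m₀ (V₀/V)^(Q_out/(Q_in−Q_out)) = 59.1 × (1310/644.40)^(-6.0769) = 0.79285 kg.

0.793 kg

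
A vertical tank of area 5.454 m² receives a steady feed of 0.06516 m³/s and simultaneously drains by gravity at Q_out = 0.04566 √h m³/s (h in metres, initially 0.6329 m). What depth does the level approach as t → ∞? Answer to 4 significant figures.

Level balance: A dh/dt = 0.06516 − 0.04566 √h. Setting dh/dt = 0:
Q_in = 0.04566 √h_ss ⇒ √h_ss = 0.06516/0.04566 = 1.42707.
h_ss = 1.42707² = 2.03653 m. (Since h₀ = 0.6329 m < h_ss, the level will rise toward this value.)

2.037 m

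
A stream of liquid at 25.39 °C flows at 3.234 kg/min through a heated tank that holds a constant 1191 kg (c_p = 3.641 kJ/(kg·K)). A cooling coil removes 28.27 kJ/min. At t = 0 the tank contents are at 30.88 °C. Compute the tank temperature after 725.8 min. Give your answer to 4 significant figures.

First-law balance (no shaft work): M c_p dT/dt = ṁ c_p (T_in − T) − 28.27.
Rearrange: dT/dt = (T_ss − T)/τ with τ = M/ṁ = 368.275 min and T_ss = T_in − Q̇/(ṁ c_p) = 22.9891 °C.
T approaches T_ss exponentially: T(t) = T_ss + (T₀ − T_ss) e^(−t/τ).
T(725.8) = 22.9891 + (7.89085)·e^(−725.8/368.275) = 22.9891 + (7.89085)·0.139344 = 24.0887 °C.

24.09 °C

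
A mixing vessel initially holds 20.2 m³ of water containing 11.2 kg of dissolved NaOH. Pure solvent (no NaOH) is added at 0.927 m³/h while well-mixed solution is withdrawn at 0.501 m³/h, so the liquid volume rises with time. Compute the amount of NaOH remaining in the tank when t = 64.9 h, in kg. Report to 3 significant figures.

Total volume: dV/dt = Q_in − Q_out = 0.42600 m³/h, so V(t) = 20.2 + 0.42600 t and V(64.9) = 47.847 m³.
Species balance (pure solvent in): dm/dt = −Q_out · m/V(t).
Separate: dm/m = −Q_out dt/V(t) ⇒ ln(m/m₀) = −(Q_out/(Q_in−Q_out)) ln(V/V₀).
m = m₀ (V₀/V)^(Q_out/(Q_in−Q_out)) = 11.2 × (20.2/47.847)^(1.1761) = 4.0623 kg.

4.06 kg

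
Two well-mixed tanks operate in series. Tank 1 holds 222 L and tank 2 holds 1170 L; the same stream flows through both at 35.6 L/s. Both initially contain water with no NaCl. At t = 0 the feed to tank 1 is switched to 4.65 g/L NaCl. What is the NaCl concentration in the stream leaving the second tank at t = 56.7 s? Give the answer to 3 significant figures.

3.63 g/L

Time constants: τᵢ = Vᵢ/Q for each well-mixed tank.
τ₁ = 222/35.6 = 6.2360 s; τ₂ = 1170/35.6 = 32.865 s.
Tank 1: C₁ = C_in(1 − e^(−t/τ₁)). Tank 2 (τ₁ ≠ τ₂): C₂ = C_in[1 − (τ₁ e^(−t/τ₁) − τ₂ e^(−t/τ₂))/(τ₁ − τ₂)].
At t = 56.7: e^(−t/τ₁) = 0.00011251, e^(−t/τ₂) = 0.17813.
C₂ = 4.65·[1 − (6.2360·0.00011251 − 32.865·0.17813)/(-26.629)] = 4.65·0.78018 = 3.6278 g/L.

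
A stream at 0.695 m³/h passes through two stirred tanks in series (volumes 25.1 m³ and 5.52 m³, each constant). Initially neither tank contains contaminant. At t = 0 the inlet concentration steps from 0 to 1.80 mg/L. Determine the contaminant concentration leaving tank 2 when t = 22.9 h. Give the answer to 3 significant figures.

0.604 mg/L

Species balance on tank i: dCᵢ/dt = (Cᵢ₋₁ − Cᵢ)/τᵢ with τᵢ = Vᵢ/Q.
τ₁ = 25.1/0.695 = 36.115 h; τ₂ = 5.52/0.695 = 7.9424 h.
Solving the cascade with C₁(0)=C₂(0)=0 gives C₂(t) = C_in[1 − (τ₁ e^(−t/τ₁) − τ₂ e^(−t/τ₂))/(τ₁ − τ₂)].
At t = 22.9: e^(−t/τ₁) = 0.53042, e^(−t/τ₂) = 0.055953.
C₂ = 1.80·[1 − (36.115·0.53042 − 7.9424·0.055953)/(28.173)] = 1.80·0.33582 = 0.60447 mg/L.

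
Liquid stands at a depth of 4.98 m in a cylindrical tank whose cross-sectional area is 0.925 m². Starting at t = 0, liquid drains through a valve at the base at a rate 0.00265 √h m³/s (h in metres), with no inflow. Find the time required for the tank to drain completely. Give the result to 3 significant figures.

1560 s

Mass balance (ρ constant): A dh/dt = −0.00265 √h.
∫ h^(−1/2) dh = −(0.00265/A) ∫ dt, giving 2√h = 2√h₀ − (0.00265/A) t.
Set h = 0: 2√h₀ = (0.00265/A) t_empty ⇒ t_empty = 2A√h₀/0.00265.
t_empty = 2·0.925·√4.98/0.00265 = 1.8500·2.2316/0.00265 = 1557.9 s.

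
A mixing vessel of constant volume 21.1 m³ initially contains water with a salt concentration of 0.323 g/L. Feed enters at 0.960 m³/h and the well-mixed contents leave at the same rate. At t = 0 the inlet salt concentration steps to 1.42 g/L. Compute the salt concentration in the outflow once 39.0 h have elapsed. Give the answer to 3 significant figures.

Mass balance on the solute (V constant): V dC/dt = Q(C_in − C).
Time constant τ = V/Q = 21.1/0.960 = 21.979 h.
Solution: C(t) = C_in + (C₀ − C_in) e^(−t/τ).
C(39.0) = 1.42 + (0.323 − 1.42)·e^(−39.0/21.979) = 1.42 + (-1.0970)·0.16958 = 1.2340 g/L.

1.23 g/L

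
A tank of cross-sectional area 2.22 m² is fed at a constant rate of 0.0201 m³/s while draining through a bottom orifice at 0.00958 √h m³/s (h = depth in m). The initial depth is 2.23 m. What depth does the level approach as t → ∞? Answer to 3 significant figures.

4.40 m

A dh/dt = Q_in − 0.00958 √h. Steady state requires inflow = outflow:
Q_in = 0.00958 √h_ss ⇒ √h_ss = 0.0201/0.00958 = 2.0981.
h_ss = 2.0981² = 4.4021 m. (Since h₀ = 2.23 m < h_ss, the level will rise toward this value.)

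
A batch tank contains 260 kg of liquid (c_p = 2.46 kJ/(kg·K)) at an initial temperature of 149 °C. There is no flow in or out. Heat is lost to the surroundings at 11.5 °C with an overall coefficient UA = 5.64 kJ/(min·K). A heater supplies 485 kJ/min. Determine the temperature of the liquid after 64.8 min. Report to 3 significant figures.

127 °C

Heat balance on the well-mixed liquid: M c_p dT/dt = −UA(T − T_amb) + Q̇.
dT/dt = (T_ss − T)/τ with T_ss = T_amb + Q̇/UA = 11.5 + 485/5.64 = 97.493 °C, τ = M c_p/UA = 260·2.46/5.64 = 113.40 min.
Integrating: T(t) = T_ss + (T₀ − T_ss) e^(−t/τ).
T(64.8) = 97.493 + (51.507)·0.56473 = 126.58 °C.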